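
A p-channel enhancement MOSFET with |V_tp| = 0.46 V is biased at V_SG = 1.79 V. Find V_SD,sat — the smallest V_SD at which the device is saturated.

The boundary between triode and saturation is V_SD = V_SG − |V_tp| = V_ov.
V_ov = 1.79 − 0.46 = 1.33 V.

V_SD,sat = 1.33 V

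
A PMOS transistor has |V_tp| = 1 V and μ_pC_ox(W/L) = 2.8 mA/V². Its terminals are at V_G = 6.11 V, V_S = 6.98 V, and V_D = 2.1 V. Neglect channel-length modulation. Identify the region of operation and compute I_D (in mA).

V_SG = V_S − V_G = 6.98 − 6.11 = 0.87 V; V_SD = V_S − V_D = 6.98 − 2.1 = 4.88 V.
V_SG = 0.87 V < |V_tp| = 1 V, so the transistor is in cutoff.

Cutoff; I_D = 0 mA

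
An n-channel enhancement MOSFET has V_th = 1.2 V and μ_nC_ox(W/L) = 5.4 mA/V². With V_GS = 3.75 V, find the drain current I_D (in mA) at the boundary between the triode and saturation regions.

I_D = 17.6 mA

At the boundary V_DS = V_ov = V_GS − V_th = 3.75 − 1.2 = 2.55 V.
I_D = ½ k_n V_ov² = 0.5 × 5.4 × 2.55² = 17.6 mA.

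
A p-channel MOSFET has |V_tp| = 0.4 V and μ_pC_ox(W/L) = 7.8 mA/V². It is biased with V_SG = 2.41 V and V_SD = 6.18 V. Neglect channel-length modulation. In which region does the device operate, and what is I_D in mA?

V_ov = V_SG − |V_tp| = 2.41 − 0.4 = 2.01 V.
Since V_SD = 6.18 V ≥ V_ov = 2.01 V, the device is in saturation.
I_D = ½ k_p V_ov² = 0.5 × 7.8 × 2.01² = 15.8 mA.

Saturation; I_D = 15.8 mA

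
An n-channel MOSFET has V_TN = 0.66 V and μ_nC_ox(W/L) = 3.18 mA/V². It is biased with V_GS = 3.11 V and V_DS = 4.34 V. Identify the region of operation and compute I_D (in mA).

V_ov = V_GS − V_TN = 3.11 − 0.66 = 2.45 V.
Since V_DS = 4.34 V ≥ V_ov = 2.45 V, the device is in saturation.
I_D = ½ k_n V_ov² = 0.5 × 3.18 × 2.45² = 9.54 mA.

Saturation; I_D = 9.54 mA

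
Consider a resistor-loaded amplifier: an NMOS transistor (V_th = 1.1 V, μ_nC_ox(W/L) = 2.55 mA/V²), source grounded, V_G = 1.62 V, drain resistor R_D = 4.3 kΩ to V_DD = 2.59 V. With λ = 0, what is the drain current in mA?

I_D = 0.345 mA

V_GS = V_G = 1.62 V, so V_ov = 1.62 − 1.1 = 0.52 V.
Assume saturation: I_D = ½ k_n V_ov² = 0.5 × 2.55 × 0.52² = 0.345 mA, giving V_DS = V_DD − I_D R_D = 2.59 − 0.345 × 4.3 = 1.11 V.
V_DS = 1.11 V ≥ V_ov = 0.52 V, confirming saturation.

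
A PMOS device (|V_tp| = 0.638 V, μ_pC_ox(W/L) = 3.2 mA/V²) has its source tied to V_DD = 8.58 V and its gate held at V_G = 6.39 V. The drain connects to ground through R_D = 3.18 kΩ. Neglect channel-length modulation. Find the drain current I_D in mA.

I_D = 2.50 mA

V_SG = V_DD − V_G = 8.58 − 6.39 = 2.19 V, so V_ov = 2.19 − 0.638 = 1.55 V.
Assume saturation: I_D = ½ k_p V_ov² = 0.5 × 3.2 × 1.55² = 3.85 mA, giving V_SD = V_DD − I_D R_D = 8.58 − 3.85 × 3.18 = -3.68 V.
But -3.68 V < V_ov = 1.55 V, so the device is actually in triode.
In triode I_D = k_p[V_ov V_SD − ½ V_SD²] and I_D = (V_DD − V_SD)/R_D. Equating: 5.09 V_SD² − 16.79 V_SD + 8.58 = 0, giving V_SD = 0.632 V (the root below V_ov).
I_D = (8.58 − 0.632) / 3.18 = 2.5 mA.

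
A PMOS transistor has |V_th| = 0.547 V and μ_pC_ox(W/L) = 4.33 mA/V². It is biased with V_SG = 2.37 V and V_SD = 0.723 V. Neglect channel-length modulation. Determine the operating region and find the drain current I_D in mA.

V_ov = V_SG − |V_th| = 2.37 − 0.547 = 1.82 V.
Since V_SD = 0.723 V < V_ov = 1.82 V, the device is in the triode region.
I_D = k_p [V_ov · V_SD − ½ V_SD²] = 4.33 × [1.82 × 0.723 − 0.5 × 0.723²] = 4.58 mA.

Triode; I_D = 4.58 mA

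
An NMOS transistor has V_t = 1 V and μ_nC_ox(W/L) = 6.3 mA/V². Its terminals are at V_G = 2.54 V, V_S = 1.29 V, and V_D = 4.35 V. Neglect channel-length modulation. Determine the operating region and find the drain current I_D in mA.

V_GS = V_G − V_S = 2.54 − 1.29 = 1.25 V; V_DS = V_D − V_S = 4.35 − 1.29 = 3.06 V.
V_ov = V_GS − V_t = 1.25 − 1 = 0.25 V.
Since V_DS = 3.06 V ≥ V_ov = 0.25 V, the device is in saturation.
I_D = ½ k_n V_ov² = 0.5 × 6.3 × 0.25² = 0.197 mA.

Saturation; I_D = 0.197 mA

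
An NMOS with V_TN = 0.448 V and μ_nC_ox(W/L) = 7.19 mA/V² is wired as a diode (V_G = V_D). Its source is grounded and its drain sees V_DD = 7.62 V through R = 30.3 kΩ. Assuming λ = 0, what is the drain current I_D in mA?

With gate tied to drain, V_GS = V_DS ≥ V_GS − V_TN, so the device is in saturation.
KCL at the drain: ½ k_n (V_GS − V_TN)² = (V_DD − V_GS)/R.
Let x = V_GS − 0.448. Then 109 x² + x − 7.172 = 0, giving x = 0.252 V (positive root), so V_GS = 0.7 V.
I_D = (V_DD − V_GS)/R = (7.62 − 0.7) / 30.3 = 0.228 mA.

I_D = 0.228 mA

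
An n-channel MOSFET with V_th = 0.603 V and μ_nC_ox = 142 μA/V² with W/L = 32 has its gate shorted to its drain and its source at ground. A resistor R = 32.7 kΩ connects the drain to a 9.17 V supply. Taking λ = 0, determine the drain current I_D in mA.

I_D = 0.252 mA

With gate tied to drain, V_GS = V_DS ≥ V_GS − V_th, so the device is in saturation.
k_n = μ_nC_ox · (W/L) = 4.544 mA/V².
KCL at the drain: ½ k_n (V_GS − V_th)² = (V_DD − V_GS)/R.
Let x = V_GS − 0.603. Then 74.3 x² + x − 8.567 = 0, giving x = 0.333 V (positive root), so V_GS = 0.936 V.
I_D = (V_DD − V_GS)/R = (9.17 − 0.936) / 32.7 = 0.252 mA.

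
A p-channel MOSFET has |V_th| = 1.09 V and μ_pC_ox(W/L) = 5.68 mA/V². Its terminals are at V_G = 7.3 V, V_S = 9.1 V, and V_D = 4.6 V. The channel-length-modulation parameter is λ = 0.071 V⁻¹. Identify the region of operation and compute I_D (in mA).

Saturation; I_D = 1.89 mA

V_SG = V_S − V_G = 9.1 − 7.3 = 1.8 V; V_SD = V_S − V_D = 9.1 − 4.6 = 4.5 V.
V_ov = V_SG − |V_th| = 1.8 − 1.09 = 0.71 V.
Since V_SD = 4.5 V ≥ V_ov = 0.71 V, the device is in saturation.
I_D = ½ k_p V_ov² (1 + λ V_SD) = 0.5 × 5.68 × 0.71² × (1 + 0.071 × 4.5) = 1.89 mA.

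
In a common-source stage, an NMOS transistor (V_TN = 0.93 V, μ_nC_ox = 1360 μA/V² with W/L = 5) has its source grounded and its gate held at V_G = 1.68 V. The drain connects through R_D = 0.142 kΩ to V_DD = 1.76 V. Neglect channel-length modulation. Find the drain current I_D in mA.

I_D = 1.91 mA

V_GS = V_G = 1.68 V, so V_ov = 1.68 − 0.93 = 0.75 V.
k_n = μ_nC_ox · (W/L) = 6.8 mA/V².
Assume saturation: I_D = ½ k_n V_ov² = 0.5 × 6.8 × 0.75² = 1.91 mA, giving V_DS = V_DD − I_D R_D = 1.76 − 1.91 × 0.142 = 1.49 V.
V_DS = 1.49 V ≥ V_ov = 0.75 V, confirming saturation.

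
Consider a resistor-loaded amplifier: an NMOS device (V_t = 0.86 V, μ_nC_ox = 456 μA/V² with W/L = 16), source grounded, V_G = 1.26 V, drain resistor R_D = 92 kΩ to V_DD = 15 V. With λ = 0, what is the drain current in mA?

V_GS = V_G = 1.26 V, so V_ov = 1.26 − 0.86 = 0.4 V.
k_n = μ_nC_ox · (W/L) = 7.296 mA/V².
Assume saturation: I_D = ½ k_n V_ov² = 0.5 × 7.296 × 0.4² = 0.584 mA, giving V_DS = V_DD − I_D R_D = 15 − 0.584 × 92 = -38.7 V.
But -38.7 V < V_ov = 0.4 V, so the device is actually in triode.
In triode I_D = k_n[V_ov V_DS − ½ V_DS²] and I_D = (V_DD − V_DS)/R_D. Equating: 336 V_DS² − 269.5 V_DS + 15 = 0, giving V_DS = 0.0602 V (the root below V_ov).
I_D = (15 − 0.0602) / 92 = 0.162 mA.

I_D = 0.162 mA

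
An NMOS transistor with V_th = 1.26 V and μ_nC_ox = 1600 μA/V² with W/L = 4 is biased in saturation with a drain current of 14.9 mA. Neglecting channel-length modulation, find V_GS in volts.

V_GS = 3.42 V

k_n = μ_nC_ox · (W/L) = 6.4 mA/V².
In saturation I_D = ½ k_n (V_GS − V_th)², so V_GS − V_th = √(2 I_D / k_n) = √(2 × 14.9 / 6.4) = 2.16 V.
V_GS = 1.26 + 2.16 = 3.42 V.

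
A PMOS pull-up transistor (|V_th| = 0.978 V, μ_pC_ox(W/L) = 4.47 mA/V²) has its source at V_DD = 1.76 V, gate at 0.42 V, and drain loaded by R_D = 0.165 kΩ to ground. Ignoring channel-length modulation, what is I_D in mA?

V_SG = V_DD − V_G = 1.76 − 0.42 = 1.34 V, so V_ov = 1.34 − 0.978 = 0.362 V.
Assume saturation: I_D = ½ k_p V_ov² = 0.5 × 4.47 × 0.362² = 0.293 mA, giving V_SD = V_DD − I_D R_D = 1.76 − 0.293 × 0.165 = 1.71 V.
V_SD = 1.71 V ≥ V_ov = 0.362 V, confirming saturation.

I_D = 0.293 mA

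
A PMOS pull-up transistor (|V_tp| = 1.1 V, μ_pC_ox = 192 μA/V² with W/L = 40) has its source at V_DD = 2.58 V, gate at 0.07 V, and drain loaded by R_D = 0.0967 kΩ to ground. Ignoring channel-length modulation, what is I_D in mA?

V_SG = V_DD − V_G = 2.58 − 0.07 = 2.51 V, so V_ov = 2.51 − 1.1 = 1.41 V.
k_p = μ_pC_ox · (W/L) = 7.68 mA/V².
Assume saturation: I_D = ½ k_p V_ov² = 0.5 × 7.68 × 1.41² = 7.63 mA, giving V_SD = V_DD − I_D R_D = 2.58 − 7.63 × 0.0967 = 1.84 V.
V_SD = 1.84 V ≥ V_ov = 1.41 V, confirming saturation.

I_D = 7.63 mA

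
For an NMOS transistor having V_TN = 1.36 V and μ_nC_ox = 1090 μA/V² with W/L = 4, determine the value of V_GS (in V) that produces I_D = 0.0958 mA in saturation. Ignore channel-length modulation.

V_GS = 1.57 V

k_n = μ_nC_ox · (W/L) = 4.36 mA/V².
In saturation I_D = ½ k_n (V_GS − V_TN)², so V_GS − V_TN = √(2 I_D / k_n) = √(2 × 0.0958 / 4.36) = 0.21 V.
V_GS = 1.36 + 0.21 = 1.57 V.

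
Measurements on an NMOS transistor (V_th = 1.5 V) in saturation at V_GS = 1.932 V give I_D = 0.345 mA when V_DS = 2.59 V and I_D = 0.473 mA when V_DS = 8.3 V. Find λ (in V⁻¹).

λ = 0.0781 V⁻¹

With V_GS fixed, I_D ∝ (1 + λ V_DS) in saturation, so I_D2/I_D1 = (1 + λ V_DS2)/(1 + λ V_DS1).
0.473/0.345 = 1.371 = (1 + 8.3 λ)/(1 + 2.59 λ).
Solving: λ (I_D1 V_DS2 − I_D2 V_DS1) = I_D2 − I_D1, so λ = (0.473 − 0.345) / (0.345 × 8.3 − 0.473 × 2.59) = 0.128 / 1.64 = 0.0781 V⁻¹.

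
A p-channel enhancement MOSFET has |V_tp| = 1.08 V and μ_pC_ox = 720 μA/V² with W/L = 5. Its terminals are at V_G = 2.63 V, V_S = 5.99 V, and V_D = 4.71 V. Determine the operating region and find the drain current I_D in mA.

Triode; I_D = 7.56 mA

V_SG = V_S − V_G = 5.99 − 2.63 = 3.36 V; V_SD = V_S − V_D = 5.99 − 4.71 = 1.28 V.
k_p = μ_pC_ox · (W/L) = 3.6 mA/V².
V_ov = V_SG − |V_tp| = 3.36 − 1.08 = 2.28 V.
Since V_SD = 1.28 V < V_ov = 2.28 V, the device is in the triode region.
I_D = k_p [V_ov · V_SD − ½ V_SD²] = 3.6 × [2.28 × 1.28 − 0.5 × 1.28²] = 7.56 mA.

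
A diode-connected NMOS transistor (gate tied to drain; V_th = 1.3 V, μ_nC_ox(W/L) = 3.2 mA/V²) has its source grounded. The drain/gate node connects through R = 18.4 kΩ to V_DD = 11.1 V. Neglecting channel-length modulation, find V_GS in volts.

V_GS = 1.86 V

With gate tied to drain, V_GS = V_DS ≥ V_GS − V_th, so the device is in saturation.
KCL at the drain: ½ k_n (V_GS − V_th)² = (V_DD − V_GS)/R.
Let x = V_GS − 1.3. Then 29.4 x² + x − 9.8 = 0, giving x = 0.56 V (positive root), so V_GS = 1.86 V.
I_D = (V_DD − V_GS)/R = (11.1 − 1.86) / 18.4 = 0.502 mA.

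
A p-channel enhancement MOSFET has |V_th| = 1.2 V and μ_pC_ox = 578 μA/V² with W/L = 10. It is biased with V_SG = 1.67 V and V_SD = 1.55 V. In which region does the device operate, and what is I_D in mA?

k_p = μ_pC_ox · (W/L) = 5.78 mA/V².
V_ov = V_SG − |V_th| = 1.67 − 1.2 = 0.47 V.
Since V_SD = 1.55 V ≥ V_ov = 0.47 V, the device is in saturation.
I_D = ½ k_p V_ov² = 0.5 × 5.78 × 0.47² = 0.638 mA.

Saturation; I_D = 0.638 mA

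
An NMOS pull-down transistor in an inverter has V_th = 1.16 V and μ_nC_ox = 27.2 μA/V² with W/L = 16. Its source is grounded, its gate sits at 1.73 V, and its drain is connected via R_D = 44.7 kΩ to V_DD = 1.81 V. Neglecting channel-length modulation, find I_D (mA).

I_D = 0.0366 mA

V_GS = V_G = 1.73 V, so V_ov = 1.73 − 1.16 = 0.57 V.
k_n = μ_nC_ox · (W/L) = 0.4352 mA/V².
Assume saturation: I_D = ½ k_n V_ov² = 0.5 × 0.4352 × 0.57² = 0.0707 mA, giving V_DS = V_DD − I_D R_D = 1.81 − 0.0707 × 44.7 = -1.35 V.
But -1.35 V < V_ov = 0.57 V, so the device is actually in triode.
In triode I_D = k_n[V_ov V_DS − ½ V_DS²] and I_D = (V_DD − V_DS)/R_D. Equating: 9.73 V_DS² − 12.09 V_DS + 1.81 = 0, giving V_DS = 0.174 V (the root below V_ov).
I_D = (1.81 − 0.174) / 44.7 = 0.0366 mA.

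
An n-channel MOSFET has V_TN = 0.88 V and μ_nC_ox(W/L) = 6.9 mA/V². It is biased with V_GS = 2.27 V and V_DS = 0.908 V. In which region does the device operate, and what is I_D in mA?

V_ov = V_GS − V_TN = 2.27 − 0.88 = 1.39 V.
Since V_DS = 0.908 V < V_ov = 1.39 V, the device is in the triode region.
I_D = k_n [V_ov · V_DS − ½ V_DS²] = 6.9 × [1.39 × 0.908 − 0.5 × 0.908²] = 5.86 mA.

Triode; I_D = 5.86 mA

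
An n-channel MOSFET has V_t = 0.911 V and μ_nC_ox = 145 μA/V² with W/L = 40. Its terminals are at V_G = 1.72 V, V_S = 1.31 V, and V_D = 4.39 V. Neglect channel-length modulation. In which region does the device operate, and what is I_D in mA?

Cutoff; I_D = 0 mA

V_GS = V_G − V_S = 1.72 − 1.31 = 0.41 V; V_DS = V_D − V_S = 4.39 − 1.31 = 3.08 V.
V_GS = 0.41 V < V_t = 0.911 V, so the transistor is in cutoff.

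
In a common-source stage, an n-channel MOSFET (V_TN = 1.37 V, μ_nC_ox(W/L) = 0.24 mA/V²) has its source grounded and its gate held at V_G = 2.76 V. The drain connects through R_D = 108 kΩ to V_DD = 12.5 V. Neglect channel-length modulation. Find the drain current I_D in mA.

V_GS = V_G = 2.76 V, so V_ov = 2.76 − 1.37 = 1.39 V.
Assume saturation: I_D = ½ k_n V_ov² = 0.5 × 0.24 × 1.39² = 0.232 mA, giving V_DS = V_DD − I_D R_D = 12.5 − 0.232 × 108 = -12.5 V.
But -12.5 V < V_ov = 1.39 V, so the device is actually in triode.
In triode I_D = k_n[V_ov V_DS − ½ V_DS²] and I_D = (V_DD − V_DS)/R_D. Equating: 13 V_DS² − 37.03 V_DS + 12.5 = 0, giving V_DS = 0.391 V (the root below V_ov).
I_D = (12.5 − 0.391) / 108 = 0.112 mA.

I_D = 0.112 mA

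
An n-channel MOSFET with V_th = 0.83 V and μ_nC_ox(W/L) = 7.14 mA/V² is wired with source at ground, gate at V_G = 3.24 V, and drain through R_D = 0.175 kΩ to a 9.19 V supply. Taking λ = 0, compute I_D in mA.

I_D = 20.7 mA

V_GS = V_G = 3.24 V, so V_ov = 3.24 − 0.83 = 2.41 V.
Assume saturation: I_D = ½ k_n V_ov² = 0.5 × 7.14 × 2.41² = 20.7 mA, giving V_DS = V_DD − I_D R_D = 9.19 − 20.7 × 0.175 = 5.56 V.
V_DS = 5.56 V ≥ V_ov = 2.41 V, confirming saturation.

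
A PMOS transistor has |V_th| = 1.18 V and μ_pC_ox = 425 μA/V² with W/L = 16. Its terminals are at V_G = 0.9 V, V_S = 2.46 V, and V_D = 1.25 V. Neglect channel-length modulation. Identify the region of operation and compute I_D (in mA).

Saturation; I_D = 0.491 mA

V_SG = V_S − V_G = 2.46 − 0.9 = 1.56 V; V_SD = V_S − V_D = 2.46 − 1.25 = 1.21 V.
k_p = μ_pC_ox · (W/L) = 6.8 mA/V².
V_ov = V_SG − |V_th| = 1.56 − 1.18 = 0.38 V.
Since V_SD = 1.21 V ≥ V_ov = 0.38 V, the device is in saturation.
I_D = ½ k_p V_ov² = 0.5 × 6.8 × 0.38² = 0.491 mA.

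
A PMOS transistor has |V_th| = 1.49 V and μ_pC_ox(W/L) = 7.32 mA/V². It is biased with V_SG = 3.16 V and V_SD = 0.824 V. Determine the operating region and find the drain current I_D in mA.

V_ov = V_SG − |V_th| = 3.16 − 1.49 = 1.67 V.
Since V_SD = 0.824 V < V_ov = 1.67 V, the device is in the triode region.
I_D = k_p [V_ov · V_SD − ½ V_SD²] = 7.32 × [1.67 × 0.824 − 0.5 × 0.824²] = 7.59 mA.

Triode; I_D = 7.59 mA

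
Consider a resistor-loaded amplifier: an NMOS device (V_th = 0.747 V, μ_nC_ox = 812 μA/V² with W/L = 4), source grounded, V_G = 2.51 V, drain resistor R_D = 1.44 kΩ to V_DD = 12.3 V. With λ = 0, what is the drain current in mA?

I_D = 5.05 mA

V_GS = V_G = 2.51 V, so V_ov = 2.51 − 0.747 = 1.76 V.
k_n = μ_nC_ox · (W/L) = 3.248 mA/V².
Assume saturation: I_D = ½ k_n V_ov² = 0.5 × 3.248 × 1.76² = 5.05 mA, giving V_DS = V_DD − I_D R_D = 12.3 − 5.05 × 1.44 = 5.03 V.
V_DS = 5.03 V ≥ V_ov = 1.76 V, confirming saturation.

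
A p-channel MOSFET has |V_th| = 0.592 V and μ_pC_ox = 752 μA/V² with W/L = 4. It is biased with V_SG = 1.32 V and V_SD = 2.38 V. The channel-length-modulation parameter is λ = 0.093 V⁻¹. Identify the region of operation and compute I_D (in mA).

Saturation; I_D = 0.974 mA

k_p = μ_pC_ox · (W/L) = 3.008 mA/V².
V_ov = V_SG − |V_th| = 1.32 − 0.592 = 0.728 V.
Since V_SD = 2.38 V ≥ V_ov = 0.728 V, the device is in saturation.
I_D = ½ k_p V_ov² (1 + λ V_SD) = 0.5 × 3.008 × 0.728² × (1 + 0.093 × 2.38) = 0.974 mA.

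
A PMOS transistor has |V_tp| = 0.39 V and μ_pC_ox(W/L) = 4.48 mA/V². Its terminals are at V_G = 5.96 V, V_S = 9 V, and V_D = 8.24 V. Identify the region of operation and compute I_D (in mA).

V_SG = V_S − V_G = 9 − 5.96 = 3.04 V; V_SD = V_S − V_D = 9 − 8.24 = 0.76 V.
V_ov = V_SG − |V_tp| = 3.04 − 0.39 = 2.65 V.
Since V_SD = 0.76 V < V_ov = 2.65 V, the device is in the triode region.
I_D = k_p [V_ov · V_SD − ½ V_SD²] = 4.48 × [2.65 × 0.76 − 0.5 × 0.76²] = 7.73 mA.

Triode; I_D = 7.73 mA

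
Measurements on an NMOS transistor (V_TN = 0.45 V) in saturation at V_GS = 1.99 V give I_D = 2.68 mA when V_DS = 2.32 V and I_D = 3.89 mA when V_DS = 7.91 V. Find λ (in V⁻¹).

λ = 0.0994 V⁻¹

With V_GS fixed, I_D ∝ (1 + λ V_DS) in saturation, so I_D2/I_D1 = (1 + λ V_DS2)/(1 + λ V_DS1).
3.89/2.68 = 1.451 = (1 + 7.91 λ)/(1 + 2.32 λ).
Solving: λ (I_D1 V_DS2 − I_D2 V_DS1) = I_D2 − I_D1, so λ = (3.89 − 2.68) / (2.68 × 7.91 − 3.89 × 2.32) = 1.21 / 12.2 = 0.0994 V⁻¹.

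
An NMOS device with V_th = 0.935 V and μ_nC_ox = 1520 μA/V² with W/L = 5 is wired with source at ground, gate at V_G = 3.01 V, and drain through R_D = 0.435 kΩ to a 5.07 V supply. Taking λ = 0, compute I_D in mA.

I_D = 9.89 mA

V_GS = V_G = 3.01 V, so V_ov = 3.01 − 0.935 = 2.07 V.
k_n = μ_nC_ox · (W/L) = 7.6 mA/V².
Assume saturation: I_D = ½ k_n V_ov² = 0.5 × 7.6 × 2.07² = 16.4 mA, giving V_DS = V_DD − I_D R_D = 5.07 − 16.4 × 0.435 = -2.05 V.
But -2.05 V < V_ov = 2.07 V, so the device is actually in triode.
In triode I_D = k_n[V_ov V_DS − ½ V_DS²] and I_D = (V_DD − V_DS)/R_D. Equating: 1.65 V_DS² − 7.86 V_DS + 5.07 = 0, giving V_DS = 0.77 V (the root below V_ov).
I_D = (5.07 − 0.77) / 0.435 = 9.89 mA.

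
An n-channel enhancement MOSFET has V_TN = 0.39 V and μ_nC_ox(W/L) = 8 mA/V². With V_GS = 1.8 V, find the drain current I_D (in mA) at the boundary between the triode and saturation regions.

At the boundary V_DS = V_ov = V_GS − V_TN = 1.8 − 0.39 = 1.41 V.
I_D = ½ k_n V_ov² = 0.5 × 8 × 1.41² = 7.95 mA.

I_D = 7.95 mA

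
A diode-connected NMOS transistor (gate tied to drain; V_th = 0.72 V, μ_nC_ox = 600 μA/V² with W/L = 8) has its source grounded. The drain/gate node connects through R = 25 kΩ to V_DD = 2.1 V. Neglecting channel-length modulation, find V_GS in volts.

V_GS = 0.864 V

With gate tied to drain, V_GS = V_DS ≥ V_GS − V_th, so the device is in saturation.
k_n = μ_nC_ox · (W/L) = 4.8 mA/V².
KCL at the drain: ½ k_n (V_GS − V_th)² = (V_DD − V_GS)/R.
Let x = V_GS − 0.72. Then 60 x² + x − 1.38 = 0, giving x = 0.144 V (positive root), so V_GS = 0.864 V.
I_D = (V_DD − V_GS)/R = (2.1 − 0.864) / 25 = 0.0495 mA.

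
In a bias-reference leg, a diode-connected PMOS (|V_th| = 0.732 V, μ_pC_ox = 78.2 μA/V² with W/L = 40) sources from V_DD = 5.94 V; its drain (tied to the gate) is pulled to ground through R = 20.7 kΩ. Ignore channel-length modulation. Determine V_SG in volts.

V_SG = 1.12 V

With gate tied to drain, V_SG = V_SD ≥ V_SG − |V_th|, so the device is in saturation.
k_p = μ_pC_ox · (W/L) = 3.128 mA/V².
KCL at the drain: ½ k_p (V_SG − |V_th|)² = (V_DD − V_SG)/R.
Let x = V_SG − 0.732. Then 32.4 x² + x − 5.208 = 0, giving x = 0.386 V (positive root), so V_SG = 1.12 V.
I_D = (V_DD − V_SG)/R = (5.94 − 1.12) / 20.7 = 0.233 mA.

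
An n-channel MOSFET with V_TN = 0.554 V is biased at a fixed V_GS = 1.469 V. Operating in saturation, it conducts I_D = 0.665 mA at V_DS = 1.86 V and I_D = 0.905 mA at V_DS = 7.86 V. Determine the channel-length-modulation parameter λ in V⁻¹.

With V_GS fixed, I_D ∝ (1 + λ V_DS) in saturation, so I_D2/I_D1 = (1 + λ V_DS2)/(1 + λ V_DS1).
0.905/0.665 = 1.361 = (1 + 7.86 λ)/(1 + 1.86 λ).
Solving: λ (I_D1 V_DS2 − I_D2 V_DS1) = I_D2 − I_D1, so λ = (0.905 − 0.665) / (0.665 × 7.86 − 0.905 × 1.86) = 0.24 / 3.54 = 0.0677 V⁻¹.

λ = 0.0677 V⁻¹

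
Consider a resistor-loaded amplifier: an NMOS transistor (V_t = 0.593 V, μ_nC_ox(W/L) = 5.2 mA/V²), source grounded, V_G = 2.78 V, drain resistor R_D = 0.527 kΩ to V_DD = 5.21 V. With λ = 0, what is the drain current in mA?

I_D = 8.17 mA

V_GS = V_G = 2.78 V, so V_ov = 2.78 − 0.593 = 2.19 V.
Assume saturation: I_D = ½ k_n V_ov² = 0.5 × 5.2 × 2.19² = 12.4 mA, giving V_DS = V_DD − I_D R_D = 5.21 − 12.4 × 0.527 = -1.34 V.
But -1.34 V < V_ov = 2.19 V, so the device is actually in triode.
In triode I_D = k_n[V_ov V_DS − ½ V_DS²] and I_D = (V_DD − V_DS)/R_D. Equating: 1.37 V_DS² − 6.993 V_DS + 5.21 = 0, giving V_DS = 0.906 V (the root below V_ov).
I_D = (5.21 − 0.906) / 0.527 = 8.17 mA.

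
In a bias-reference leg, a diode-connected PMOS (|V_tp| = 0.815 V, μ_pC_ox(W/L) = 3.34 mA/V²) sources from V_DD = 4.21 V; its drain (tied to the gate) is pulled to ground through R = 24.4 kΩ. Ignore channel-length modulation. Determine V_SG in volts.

V_SG = 1.09 V

With gate tied to drain, V_SG = V_SD ≥ V_SG − |V_tp|, so the device is in saturation.
KCL at the drain: ½ k_p (V_SG − |V_tp|)² = (V_DD − V_SG)/R.
Let x = V_SG − 0.815. Then 40.7 x² + x − 3.395 = 0, giving x = 0.277 V (positive root), so V_SG = 1.09 V.
I_D = (V_DD − V_SG)/R = (4.21 − 1.09) / 24.4 = 0.128 mA.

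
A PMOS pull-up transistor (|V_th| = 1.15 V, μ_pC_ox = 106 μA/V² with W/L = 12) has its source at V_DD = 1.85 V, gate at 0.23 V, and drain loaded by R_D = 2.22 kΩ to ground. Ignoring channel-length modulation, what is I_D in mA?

V_SG = V_DD − V_G = 1.85 − 0.23 = 1.62 V, so V_ov = 1.62 − 1.15 = 0.47 V.
k_p = μ_pC_ox · (W/L) = 1.272 mA/V².
Assume saturation: I_D = ½ k_p V_ov² = 0.5 × 1.272 × 0.47² = 0.14 mA, giving V_SD = V_DD − I_D R_D = 1.85 − 0.14 × 2.22 = 1.54 V.
V_SD = 1.54 V ≥ V_ov = 0.47 V, confirming saturation.

I_D = 0.140 mA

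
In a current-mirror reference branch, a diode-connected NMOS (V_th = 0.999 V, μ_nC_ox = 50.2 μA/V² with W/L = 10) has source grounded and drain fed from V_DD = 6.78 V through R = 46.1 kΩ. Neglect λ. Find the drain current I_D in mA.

I_D = 0.111 mA

With gate tied to drain, V_GS = V_DS ≥ V_GS − V_th, so the device is in saturation.
k_n = μ_nC_ox · (W/L) = 0.502 mA/V².
KCL at the drain: ½ k_n (V_GS − V_th)² = (V_DD − V_GS)/R.
Let x = V_GS − 0.999. Then 11.6 x² + x − 5.781 = 0, giving x = 0.665 V (positive root), so V_GS = 1.66 V.
I_D = (V_DD − V_GS)/R = (6.78 − 1.66) / 46.1 = 0.111 mA.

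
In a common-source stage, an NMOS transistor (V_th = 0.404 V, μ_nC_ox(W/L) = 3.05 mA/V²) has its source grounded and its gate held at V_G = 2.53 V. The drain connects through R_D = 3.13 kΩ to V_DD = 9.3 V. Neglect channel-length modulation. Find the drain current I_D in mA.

V_GS = V_G = 2.53 V, so V_ov = 2.53 − 0.404 = 2.13 V.
Assume saturation: I_D = ½ k_n V_ov² = 0.5 × 3.05 × 2.13² = 6.89 mA, giving V_DS = V_DD − I_D R_D = 9.3 − 6.89 × 3.13 = -12.3 V.
But -12.3 V < V_ov = 2.13 V, so the device is actually in triode.
In triode I_D = k_n[V_ov V_DS − ½ V_DS²] and I_D = (V_DD − V_DS)/R_D. Equating: 4.77 V_DS² − 21.3 V_DS + 9.3 = 0, giving V_DS = 0.491 V (the root below V_ov).
I_D = (9.3 − 0.491) / 3.13 = 2.81 mA.

I_D = 2.81 mA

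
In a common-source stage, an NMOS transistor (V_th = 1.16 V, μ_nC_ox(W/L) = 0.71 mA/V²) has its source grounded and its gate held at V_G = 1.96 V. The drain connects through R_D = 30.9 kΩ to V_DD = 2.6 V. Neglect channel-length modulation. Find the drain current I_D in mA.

I_D = 0.0792 mA

V_GS = V_G = 1.96 V, so V_ov = 1.96 − 1.16 = 0.8 V.
Assume saturation: I_D = ½ k_n V_ov² = 0.5 × 0.71 × 0.8² = 0.227 mA, giving V_DS = V_DD − I_D R_D = 2.6 − 0.227 × 30.9 = -4.42 V.
But -4.42 V < V_ov = 0.8 V, so the device is actually in triode.
In triode I_D = k_n[V_ov V_DS − ½ V_DS²] and I_D = (V_DD − V_DS)/R_D. Equating: 11 V_DS² − 18.55 V_DS + 2.6 = 0, giving V_DS = 0.154 V (the root below V_ov).
I_D = (2.6 − 0.154) / 30.9 = 0.0792 mA.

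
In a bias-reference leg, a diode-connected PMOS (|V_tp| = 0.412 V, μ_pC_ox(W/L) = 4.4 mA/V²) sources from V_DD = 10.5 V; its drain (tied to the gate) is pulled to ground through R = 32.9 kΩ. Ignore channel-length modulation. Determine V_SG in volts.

With gate tied to drain, V_SG = V_SD ≥ V_SG − |V_tp|, so the device is in saturation.
KCL at the drain: ½ k_p (V_SG − |V_tp|)² = (V_DD − V_SG)/R.
Let x = V_SG − 0.412. Then 72.4 x² + x − 10.09 = 0, giving x = 0.366 V (positive root), so V_SG = 0.778 V.
I_D = (V_DD − V_SG)/R = (10.5 − 0.778) / 32.9 = 0.295 mA.

V_SG = 0.778 V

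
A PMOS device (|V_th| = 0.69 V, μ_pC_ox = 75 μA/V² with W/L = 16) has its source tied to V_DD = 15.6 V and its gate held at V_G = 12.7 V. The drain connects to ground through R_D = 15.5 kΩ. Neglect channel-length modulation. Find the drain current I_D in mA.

I_D = 0.980 mA

V_SG = V_DD − V_G = 15.6 − 12.7 = 2.9 V, so V_ov = 2.9 − 0.69 = 2.21 V.
k_p = μ_pC_ox · (W/L) = 1.2 mA/V².
Assume saturation: I_D = ½ k_p V_ov² = 0.5 × 1.2 × 2.21² = 2.93 mA, giving V_SD = V_DD − I_D R_D = 15.6 − 2.93 × 15.5 = -29.8 V.
But -29.8 V < V_ov = 2.21 V, so the device is actually in triode.
In triode I_D = k_p[V_ov V_SD − ½ V_SD²] and I_D = (V_DD − V_SD)/R_D. Equating: 9.3 V_SD² − 42.11 V_SD + 15.6 = 0, giving V_SD = 0.407 V (the root below V_ov).
I_D = (15.6 − 0.407) / 15.5 = 0.98 mA.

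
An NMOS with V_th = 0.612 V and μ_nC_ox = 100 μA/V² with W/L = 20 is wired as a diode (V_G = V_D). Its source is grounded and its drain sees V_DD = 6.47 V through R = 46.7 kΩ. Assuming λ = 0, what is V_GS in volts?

With gate tied to drain, V_GS = V_DS ≥ V_GS − V_th, so the device is in saturation.
k_n = μ_nC_ox · (W/L) = 2 mA/V².
KCL at the drain: ½ k_n (V_GS − V_th)² = (V_DD − V_GS)/R.
Let x = V_GS − 0.612. Then 46.7 x² + x − 5.858 = 0, giving x = 0.344 V (positive root), so V_GS = 0.956 V.
I_D = (V_DD − V_GS)/R = (6.47 − 0.956) / 46.7 = 0.118 mA.

V_GS = 0.956 V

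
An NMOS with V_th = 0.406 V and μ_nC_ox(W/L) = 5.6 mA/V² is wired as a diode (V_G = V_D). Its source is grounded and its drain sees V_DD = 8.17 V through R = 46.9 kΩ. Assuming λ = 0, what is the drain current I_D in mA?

With gate tied to drain, V_GS = V_DS ≥ V_GS − V_th, so the device is in saturation.
KCL at the drain: ½ k_n (V_GS − V_th)² = (V_DD − V_GS)/R.
Let x = V_GS − 0.406. Then 131 x² + x − 7.764 = 0, giving x = 0.239 V (positive root), so V_GS = 0.645 V.
I_D = (V_DD − V_GS)/R = (8.17 − 0.645) / 46.9 = 0.16 mA.

I_D = 0.160 mA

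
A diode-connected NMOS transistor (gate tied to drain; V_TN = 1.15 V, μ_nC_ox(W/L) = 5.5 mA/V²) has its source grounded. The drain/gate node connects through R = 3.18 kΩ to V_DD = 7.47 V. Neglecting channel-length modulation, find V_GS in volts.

With gate tied to drain, V_GS = V_DS ≥ V_GS − V_TN, so the device is in saturation.
KCL at the drain: ½ k_n (V_GS − V_TN)² = (V_DD − V_GS)/R.
Let x = V_GS − 1.15. Then 8.75 x² + x − 6.32 = 0, giving x = 0.795 V (positive root), so V_GS = 1.94 V.
I_D = (V_DD − V_GS)/R = (7.47 − 1.94) / 3.18 = 1.74 mA.

V_GS = 1.94 V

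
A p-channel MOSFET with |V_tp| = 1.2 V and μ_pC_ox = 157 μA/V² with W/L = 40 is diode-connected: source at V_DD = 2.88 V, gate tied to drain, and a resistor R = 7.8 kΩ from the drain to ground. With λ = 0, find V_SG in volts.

With gate tied to drain, V_SG = V_SD ≥ V_SG − |V_tp|, so the device is in saturation.
k_p = μ_pC_ox · (W/L) = 6.28 mA/V².
KCL at the drain: ½ k_p (V_SG − |V_tp|)² = (V_DD − V_SG)/R.
Let x = V_SG − 1.2. Then 24.5 x² + x − 1.68 = 0, giving x = 0.242 V (positive root), so V_SG = 1.44 V.
I_D = (V_DD − V_SG)/R = (2.88 − 1.44) / 7.8 = 0.184 mA.

V_SG = 1.44 V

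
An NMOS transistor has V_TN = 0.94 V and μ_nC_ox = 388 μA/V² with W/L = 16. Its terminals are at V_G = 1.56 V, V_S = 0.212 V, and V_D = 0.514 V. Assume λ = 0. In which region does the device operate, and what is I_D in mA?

V_GS = V_G − V_S = 1.56 − 0.212 = 1.35 V; V_DS = V_D − V_S = 0.514 − 0.212 = 0.302 V.
k_n = μ_nC_ox · (W/L) = 6.208 mA/V².
V_ov = V_GS − V_TN = 1.35 − 0.94 = 0.408 V.
Since V_DS = 0.302 V < V_ov = 0.408 V, the device is in the triode region.
I_D = k_n [V_ov · V_DS − ½ V_DS²] = 6.208 × [0.408 × 0.302 − 0.5 × 0.302²] = 0.482 mA.

Triode; I_D = 0.482 mA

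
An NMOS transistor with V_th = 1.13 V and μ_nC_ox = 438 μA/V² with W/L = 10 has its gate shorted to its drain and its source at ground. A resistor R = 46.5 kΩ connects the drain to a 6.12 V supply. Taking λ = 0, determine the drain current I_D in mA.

I_D = 0.103 mA

With gate tied to drain, V_GS = V_DS ≥ V_GS − V_th, so the device is in saturation.
k_n = μ_nC_ox · (W/L) = 4.38 mA/V².
KCL at the drain: ½ k_n (V_GS − V_th)² = (V_DD − V_GS)/R.
Let x = V_GS − 1.13. Then 102 x² + x − 4.99 = 0, giving x = 0.217 V (positive root), so V_GS = 1.35 V.
I_D = (V_DD − V_GS)/R = (6.12 − 1.35) / 46.5 = 0.103 mA.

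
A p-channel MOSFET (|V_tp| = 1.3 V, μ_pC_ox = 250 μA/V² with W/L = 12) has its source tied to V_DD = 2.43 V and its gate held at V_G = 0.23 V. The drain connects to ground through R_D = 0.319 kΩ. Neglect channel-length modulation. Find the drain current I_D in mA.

I_D = 1.22 mA

V_SG = V_DD − V_G = 2.43 − 0.23 = 2.2 V, so V_ov = 2.2 − 1.3 = 0.9 V.
k_p = μ_pC_ox · (W/L) = 3 mA/V².
Assume saturation: I_D = ½ k_p V_ov² = 0.5 × 3 × 0.9² = 1.22 mA, giving V_SD = V_DD − I_D R_D = 2.43 − 1.22 × 0.319 = 2.04 V.
V_SD = 2.04 V ≥ V_ov = 0.9 V, confirming saturation.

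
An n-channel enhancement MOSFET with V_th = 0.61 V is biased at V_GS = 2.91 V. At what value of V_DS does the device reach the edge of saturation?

V_DS,sat = 2.30 V

The boundary between triode and saturation is V_DS = V_GS − V_th = V_ov.
V_ov = 2.91 − 0.61 = 2.3 V.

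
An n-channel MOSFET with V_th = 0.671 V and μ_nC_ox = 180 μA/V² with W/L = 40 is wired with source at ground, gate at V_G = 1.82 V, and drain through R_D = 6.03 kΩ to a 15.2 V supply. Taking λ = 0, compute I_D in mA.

I_D = 2.46 mA

V_GS = V_G = 1.82 V, so V_ov = 1.82 − 0.671 = 1.15 V.
k_n = μ_nC_ox · (W/L) = 7.2 mA/V².
Assume saturation: I_D = ½ k_n V_ov² = 0.5 × 7.2 × 1.15² = 4.75 mA, giving V_DS = V_DD − I_D R_D = 15.2 − 4.75 × 6.03 = -13.5 V.
But -13.5 V < V_ov = 1.15 V, so the device is actually in triode.
In triode I_D = k_n[V_ov V_DS − ½ V_DS²] and I_D = (V_DD − V_DS)/R_D. Equating: 21.7 V_DS² − 50.88 V_DS + 15.2 = 0, giving V_DS = 0.351 V (the root below V_ov).
I_D = (15.2 − 0.351) / 6.03 = 2.46 mA.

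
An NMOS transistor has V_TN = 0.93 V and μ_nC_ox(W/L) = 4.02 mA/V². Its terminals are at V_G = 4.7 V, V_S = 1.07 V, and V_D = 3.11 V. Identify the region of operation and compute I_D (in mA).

Triode; I_D = 13.8 mA

V_GS = V_G − V_S = 4.7 − 1.07 = 3.63 V; V_DS = V_D − V_S = 3.11 − 1.07 = 2.04 V.
V_ov = V_GS − V_TN = 3.63 − 0.93 = 2.7 V.
Since V_DS = 2.04 V < V_ov = 2.7 V, the device is in the triode region.
I_D = k_n [V_ov · V_DS − ½ V_DS²] = 4.02 × [2.7 × 2.04 − 0.5 × 2.04²] = 13.8 mA.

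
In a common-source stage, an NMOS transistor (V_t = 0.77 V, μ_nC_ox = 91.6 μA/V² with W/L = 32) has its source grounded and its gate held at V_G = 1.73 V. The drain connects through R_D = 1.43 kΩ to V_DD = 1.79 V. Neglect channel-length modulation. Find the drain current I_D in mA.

V_GS = V_G = 1.73 V, so V_ov = 1.73 − 0.77 = 0.96 V.
k_n = μ_nC_ox · (W/L) = 2.931 mA/V².
Assume saturation: I_D = ½ k_n V_ov² = 0.5 × 2.931 × 0.96² = 1.35 mA, giving V_DS = V_DD − I_D R_D = 1.79 − 1.35 × 1.43 = -0.141 V.
But -0.141 V < V_ov = 0.96 V, so the device is actually in triode.
In triode I_D = k_n[V_ov V_DS − ½ V_DS²] and I_D = (V_DD − V_DS)/R_D. Equating: 2.1 V_DS² − 5.024 V_DS + 1.79 = 0, giving V_DS = 0.435 V (the root below V_ov).
I_D = (1.79 − 0.435) / 1.43 = 0.947 mA.

I_D = 0.947 mA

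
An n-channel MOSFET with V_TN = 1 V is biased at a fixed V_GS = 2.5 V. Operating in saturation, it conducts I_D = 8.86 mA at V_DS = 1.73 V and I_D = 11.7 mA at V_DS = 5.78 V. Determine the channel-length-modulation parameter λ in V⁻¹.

With V_GS fixed, I_D ∝ (1 + λ V_DS) in saturation, so I_D2/I_D1 = (1 + λ V_DS2)/(1 + λ V_DS1).
11.7/8.86 = 1.321 = (1 + 5.78 λ)/(1 + 1.73 λ).
Solving: λ (I_D1 V_DS2 − I_D2 V_DS1) = I_D2 − I_D1, so λ = (11.7 − 8.86) / (8.86 × 5.78 − 11.7 × 1.73) = 2.84 / 31 = 0.0917 V⁻¹.

λ = 0.0917 V⁻¹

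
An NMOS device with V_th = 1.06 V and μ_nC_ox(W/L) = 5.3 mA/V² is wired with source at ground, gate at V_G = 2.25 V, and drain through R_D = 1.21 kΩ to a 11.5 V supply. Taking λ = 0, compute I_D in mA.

I_D = 3.75 mA

V_GS = V_G = 2.25 V, so V_ov = 2.25 − 1.06 = 1.19 V.
Assume saturation: I_D = ½ k_n V_ov² = 0.5 × 5.3 × 1.19² = 3.75 mA, giving V_DS = V_DD − I_D R_D = 11.5 − 3.75 × 1.21 = 6.96 V.
V_DS = 6.96 V ≥ V_ov = 1.19 V, confirming saturation.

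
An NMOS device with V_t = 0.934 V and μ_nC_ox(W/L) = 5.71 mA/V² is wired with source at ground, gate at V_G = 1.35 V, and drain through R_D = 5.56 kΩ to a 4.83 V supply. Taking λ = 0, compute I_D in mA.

I_D = 0.494 mA

V_GS = V_G = 1.35 V, so V_ov = 1.35 − 0.934 = 0.416 V.
Assume saturation: I_D = ½ k_n V_ov² = 0.5 × 5.71 × 0.416² = 0.494 mA, giving V_DS = V_DD − I_D R_D = 4.83 − 0.494 × 5.56 = 2.08 V.
V_DS = 2.08 V ≥ V_ov = 0.416 V, confirming saturation.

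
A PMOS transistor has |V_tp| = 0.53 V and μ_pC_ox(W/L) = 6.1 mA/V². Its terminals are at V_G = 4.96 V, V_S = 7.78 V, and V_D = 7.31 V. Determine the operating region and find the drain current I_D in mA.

Triode; I_D = 5.89 mA

V_SG = V_S − V_G = 7.78 − 4.96 = 2.82 V; V_SD = V_S − V_D = 7.78 − 7.31 = 0.47 V.
V_ov = V_SG − |V_tp| = 2.82 − 0.53 = 2.29 V.
Since V_SD = 0.47 V < V_ov = 2.29 V, the device is in the triode region.
I_D = k_p [V_ov · V_SD − ½ V_SD²] = 6.1 × [2.29 × 0.47 − 0.5 × 0.47²] = 5.89 mA.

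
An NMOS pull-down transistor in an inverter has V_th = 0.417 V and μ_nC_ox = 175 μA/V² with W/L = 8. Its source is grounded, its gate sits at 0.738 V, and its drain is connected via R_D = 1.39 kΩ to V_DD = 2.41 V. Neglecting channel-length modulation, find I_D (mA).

I_D = 0.0721 mA

V_GS = V_G = 0.738 V, so V_ov = 0.738 − 0.417 = 0.321 V.
k_n = μ_nC_ox · (W/L) = 1.4 mA/V².
Assume saturation: I_D = ½ k_n V_ov² = 0.5 × 1.4 × 0.321² = 0.0721 mA, giving V_DS = V_DD − I_D R_D = 2.41 − 0.0721 × 1.39 = 2.31 V.
V_DS = 2.31 V ≥ V_ov = 0.321 V, confirming saturation.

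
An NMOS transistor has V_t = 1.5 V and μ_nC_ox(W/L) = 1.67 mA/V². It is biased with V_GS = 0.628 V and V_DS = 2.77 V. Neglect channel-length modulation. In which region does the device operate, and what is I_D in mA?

V_GS = 0.628 V < V_t = 1.5 V, so the transistor is in cutoff.

Cutoff; I_D = 0 mA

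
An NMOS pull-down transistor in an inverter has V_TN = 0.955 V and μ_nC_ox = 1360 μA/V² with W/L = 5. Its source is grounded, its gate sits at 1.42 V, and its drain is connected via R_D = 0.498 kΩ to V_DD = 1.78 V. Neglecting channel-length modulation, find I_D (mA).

V_GS = V_G = 1.42 V, so V_ov = 1.42 − 0.955 = 0.465 V.
k_n = μ_nC_ox · (W/L) = 6.8 mA/V².
Assume saturation: I_D = ½ k_n V_ov² = 0.5 × 6.8 × 0.465² = 0.735 mA, giving V_DS = V_DD − I_D R_D = 1.78 − 0.735 × 0.498 = 1.41 V.
V_DS = 1.41 V ≥ V_ov = 0.465 V, confirming saturation.

I_D = 0.735 mA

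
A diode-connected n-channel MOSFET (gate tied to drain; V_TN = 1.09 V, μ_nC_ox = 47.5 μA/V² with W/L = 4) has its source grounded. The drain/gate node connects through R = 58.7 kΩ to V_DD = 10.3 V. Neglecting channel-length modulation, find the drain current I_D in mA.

I_D = 0.136 mA

With gate tied to drain, V_GS = V_DS ≥ V_GS − V_TN, so the device is in saturation.
k_n = μ_nC_ox · (W/L) = 0.19 mA/V².
KCL at the drain: ½ k_n (V_GS − V_TN)² = (V_DD − V_GS)/R.
Let x = V_GS − 1.09. Then 5.58 x² + x − 9.21 = 0, giving x = 1.2 V (positive root), so V_GS = 2.29 V.
I_D = (V_DD − V_GS)/R = (10.3 − 2.29) / 58.7 = 0.136 mA.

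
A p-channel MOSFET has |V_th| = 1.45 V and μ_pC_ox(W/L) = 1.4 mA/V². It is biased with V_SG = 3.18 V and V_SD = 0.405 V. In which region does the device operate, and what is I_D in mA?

V_ov = V_SG − |V_th| = 3.18 − 1.45 = 1.73 V.
Since V_SD = 0.405 V < V_ov = 1.73 V, the device is in the triode region.
I_D = k_p [V_ov · V_SD − ½ V_SD²] = 1.4 × [1.73 × 0.405 − 0.5 × 0.405²] = 0.866 mA.

Triode; I_D = 0.866 mA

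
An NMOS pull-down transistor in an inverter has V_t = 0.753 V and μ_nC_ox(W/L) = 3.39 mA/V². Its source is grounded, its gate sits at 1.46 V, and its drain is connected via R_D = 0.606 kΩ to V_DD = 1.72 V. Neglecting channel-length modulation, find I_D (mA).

V_GS = V_G = 1.46 V, so V_ov = 1.46 − 0.753 = 0.707 V.
Assume saturation: I_D = ½ k_n V_ov² = 0.5 × 3.39 × 0.707² = 0.847 mA, giving V_DS = V_DD − I_D R_D = 1.72 − 0.847 × 0.606 = 1.21 V.
V_DS = 1.21 V ≥ V_ov = 0.707 V, confirming saturation.

I_D = 0.847 mA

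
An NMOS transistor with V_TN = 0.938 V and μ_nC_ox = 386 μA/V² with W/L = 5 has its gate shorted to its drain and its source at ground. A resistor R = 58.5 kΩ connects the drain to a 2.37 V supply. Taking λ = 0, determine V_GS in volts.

V_GS = 1.09 V

With gate tied to drain, V_GS = V_DS ≥ V_GS − V_TN, so the device is in saturation.
k_n = μ_nC_ox · (W/L) = 1.93 mA/V².
KCL at the drain: ½ k_n (V_GS − V_TN)² = (V_DD − V_GS)/R.
Let x = V_GS − 0.938. Then 56.5 x² + x − 1.432 = 0, giving x = 0.151 V (positive root), so V_GS = 1.09 V.
I_D = (V_DD − V_GS)/R = (2.37 − 1.09) / 58.5 = 0.0219 mA.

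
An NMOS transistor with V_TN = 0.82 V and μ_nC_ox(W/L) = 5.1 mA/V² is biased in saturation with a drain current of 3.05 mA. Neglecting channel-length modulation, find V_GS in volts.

V_GS = 1.91 V

In saturation I_D = ½ k_n (V_GS − V_TN)², so V_GS − V_TN = √(2 I_D / k_n) = √(2 × 3.05 / 5.1) = 1.09 V.
V_GS = 0.82 + 1.09 = 1.91 V.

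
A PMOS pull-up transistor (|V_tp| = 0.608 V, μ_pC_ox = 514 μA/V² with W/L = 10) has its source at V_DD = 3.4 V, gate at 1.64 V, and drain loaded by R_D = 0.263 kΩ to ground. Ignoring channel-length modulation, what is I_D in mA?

V_SG = V_DD − V_G = 3.4 − 1.64 = 1.76 V, so V_ov = 1.76 − 0.608 = 1.15 V.
k_p = μ_pC_ox · (W/L) = 5.14 mA/V².
Assume saturation: I_D = ½ k_p V_ov² = 0.5 × 5.14 × 1.15² = 3.41 mA, giving V_SD = V_DD − I_D R_D = 3.4 − 3.41 × 0.263 = 2.5 V.
V_SD = 2.5 V ≥ V_ov = 1.15 V, confirming saturation.

I_D = 3.41 mA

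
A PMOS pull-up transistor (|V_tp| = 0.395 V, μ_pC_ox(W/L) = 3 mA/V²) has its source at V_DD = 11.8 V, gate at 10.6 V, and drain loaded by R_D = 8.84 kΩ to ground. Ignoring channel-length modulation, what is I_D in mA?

V_SG = V_DD − V_G = 11.8 − 10.6 = 1.2 V, so V_ov = 1.2 − 0.395 = 0.805 V.
Assume saturation: I_D = ½ k_p V_ov² = 0.5 × 3 × 0.805² = 0.972 mA, giving V_SD = V_DD − I_D R_D = 11.8 − 0.972 × 8.84 = 3.21 V.
V_SD = 3.21 V ≥ V_ov = 0.805 V, confirming saturation.

I_D = 0.972 mA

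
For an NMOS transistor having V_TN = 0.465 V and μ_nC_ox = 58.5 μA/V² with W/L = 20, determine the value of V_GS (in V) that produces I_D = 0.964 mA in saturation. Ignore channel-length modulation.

k_n = μ_nC_ox · (W/L) = 1.17 mA/V².
In saturation I_D = ½ k_n (V_GS − V_TN)², so V_GS − V_TN = √(2 I_D / k_n) = √(2 × 0.964 / 1.17) = 1.28 V.
V_GS = 0.465 + 1.28 = 1.75 V.

V_GS = 1.75 V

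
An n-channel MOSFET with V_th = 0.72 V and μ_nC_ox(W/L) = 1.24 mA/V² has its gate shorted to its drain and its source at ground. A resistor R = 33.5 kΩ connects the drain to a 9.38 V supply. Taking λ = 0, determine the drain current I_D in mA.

I_D = 0.240 mA

With gate tied to drain, V_GS = V_DS ≥ V_GS − V_th, so the device is in saturation.
KCL at the drain: ½ k_n (V_GS − V_th)² = (V_DD − V_GS)/R.
Let x = V_GS − 0.72. Then 20.8 x² + x − 8.66 = 0, giving x = 0.622 V (positive root), so V_GS = 1.34 V.
I_D = (V_DD − V_GS)/R = (9.38 − 1.34) / 33.5 = 0.24 mA.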